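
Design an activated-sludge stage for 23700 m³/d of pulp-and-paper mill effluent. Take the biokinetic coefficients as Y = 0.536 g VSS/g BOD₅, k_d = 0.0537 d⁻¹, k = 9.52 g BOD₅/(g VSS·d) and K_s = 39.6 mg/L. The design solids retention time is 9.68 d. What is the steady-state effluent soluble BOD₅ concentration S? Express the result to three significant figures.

S ≈ 1.26 mg/L

From the Monod/SRT balance for a CMAS, S = K_s·(1+k_d θ_c)/[θ_c·(Y k − k_d) − 1] = 39.6 × (1 + 0.0537 × 9.68) / [9.68 × (0.536 × 9.52 − 0.0537) − 1] = 60.18 / 47.87 = 1.257 mg/L.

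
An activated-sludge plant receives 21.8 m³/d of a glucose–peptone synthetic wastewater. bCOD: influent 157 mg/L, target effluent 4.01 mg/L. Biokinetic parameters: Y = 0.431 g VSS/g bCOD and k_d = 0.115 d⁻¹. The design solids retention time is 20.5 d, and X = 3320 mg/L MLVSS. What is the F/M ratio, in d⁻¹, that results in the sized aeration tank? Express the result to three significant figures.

Rearranging the biomass balance for a CMAS with decay, V = Y·Q·ΔS·θ_c / [X·(1+k_d θ_c)] = 0.431 × 21.8 × (157 − 4.01) × 20.5 / [3320 × (1 + 0.115 × 20.5)] = 2.95×10^4 / 11147 = 2.644 m³.
F/M = applied load / biomass = Q·S₀/(V·X) = 21.8 × 157 / (2.644 × 3320) = 0.3900 d⁻¹.

F/M ≈ 0.390 d⁻¹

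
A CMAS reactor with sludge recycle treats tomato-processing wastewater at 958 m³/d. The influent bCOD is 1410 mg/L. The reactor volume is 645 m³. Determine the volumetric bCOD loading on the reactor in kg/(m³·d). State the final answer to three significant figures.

L_v ≈ 2.09 kg bCOD/(m³·d)

Volumetric loading L_v = Q·S₀ / V = 958 × 1410 g/m³ / 645.0 m³ = 2094 g/(m³·d) = 2.094 kg bCOD/(m³·d).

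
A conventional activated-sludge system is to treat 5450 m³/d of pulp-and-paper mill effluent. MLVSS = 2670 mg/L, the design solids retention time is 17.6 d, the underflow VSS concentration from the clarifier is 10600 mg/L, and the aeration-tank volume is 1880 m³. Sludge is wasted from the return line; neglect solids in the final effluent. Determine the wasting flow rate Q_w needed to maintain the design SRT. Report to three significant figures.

Q_w ≈ 26.9 m³/d

θ_c = V·X/(Q_w·X_r) when wasting from the recycle, so Q_w = V·X/(θ_c·X_r) = 1880 × 2670 / (17.6 × 10600) = 26.91 m³/d.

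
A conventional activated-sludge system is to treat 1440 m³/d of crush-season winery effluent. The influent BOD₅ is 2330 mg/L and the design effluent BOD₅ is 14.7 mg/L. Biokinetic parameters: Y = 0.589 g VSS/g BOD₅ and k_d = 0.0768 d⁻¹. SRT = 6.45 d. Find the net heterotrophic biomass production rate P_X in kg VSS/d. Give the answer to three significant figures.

Observed yield with endogenous decay: Y_obs = Y / (1 + k_d·θ_c) = 0.589 / (1 + 0.0768 × 6.45) = 0.589 / 1.495 = 0.3939 g VSS/g BOD₅.
Q·(S₀ − S) = 1440 × (2330 − 14.7) × 10⁻³ = 3334 kg/d removed.
P_X = Y_obs · Q(S₀ − S) = 0.3939 × 3334 = 1313 kg VSS/d.

P_X ≈ 1310 kg VSS/d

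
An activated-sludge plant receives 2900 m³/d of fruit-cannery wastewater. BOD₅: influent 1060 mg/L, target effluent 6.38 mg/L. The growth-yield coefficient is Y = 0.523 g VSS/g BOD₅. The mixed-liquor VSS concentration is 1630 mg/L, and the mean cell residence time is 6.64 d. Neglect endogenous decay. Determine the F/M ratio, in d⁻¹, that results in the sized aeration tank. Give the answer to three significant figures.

Biomass mass balance (decay neglected): V·X = Y·Q·(S₀ − S)·θ_c, so V = 0.523 × 2900 × (1060 − 6.38) × 6.64 / 1630 = 6510 m³.
Food-to-microorganism ratio F/M = Q S₀ / (V X) = 2900 × 1060 / (6510 × 1630) = 0.2897 d⁻¹.

F/M ≈ 0.290 d⁻¹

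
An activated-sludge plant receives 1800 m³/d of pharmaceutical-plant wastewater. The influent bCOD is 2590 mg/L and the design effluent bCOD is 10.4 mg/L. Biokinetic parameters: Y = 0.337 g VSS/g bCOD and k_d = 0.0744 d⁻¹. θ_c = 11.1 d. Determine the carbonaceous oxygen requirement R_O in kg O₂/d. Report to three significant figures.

Y_obs = Y / (1 + k_d θ_c) = 0.337 / (1 + 0.0744 × 11.1) = 0.337 / 1.826 = 0.1846.
Q·(S₀ − S) = 1800 × (2590 − 10.4) × 10⁻³ = 4643 kg/d removed.
Biomass synthesised: P_X = Y_obs × 4643 = 857.0 kg VSS/d.
R_O = Q·(S₀ − S) − 1.42·P_X = 4643 − 1.42 × 857.0 = 3426 kg O₂/d.

R_O ≈ 3430 kg O₂/d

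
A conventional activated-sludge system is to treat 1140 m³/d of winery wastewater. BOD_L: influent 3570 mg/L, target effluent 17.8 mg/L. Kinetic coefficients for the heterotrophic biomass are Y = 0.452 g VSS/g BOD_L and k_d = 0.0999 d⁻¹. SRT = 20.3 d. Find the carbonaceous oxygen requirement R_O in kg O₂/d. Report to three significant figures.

R_O ≈ 3190 kg O₂/d

Correct the yield for decay: Y_obs = Y/(1 + k_d θ_c) = 0.452 / (1 + 0.0999 × 20.3) = 0.452 / 3.028 = 0.1493.
Substrate removed = Q·(S₀ − S) = 1140 m³/d × (3570 − 17.8) g/m³ = 4.05×10^6 g/d = 4050 kg/d.
Biomass synthesised: P_X = Y_obs × 4050 = 604.5 kg VSS/d.
R_O = Q·ΔS − 1.42 P_X = 4050 − 858.4 = 3191 kg O₂/d.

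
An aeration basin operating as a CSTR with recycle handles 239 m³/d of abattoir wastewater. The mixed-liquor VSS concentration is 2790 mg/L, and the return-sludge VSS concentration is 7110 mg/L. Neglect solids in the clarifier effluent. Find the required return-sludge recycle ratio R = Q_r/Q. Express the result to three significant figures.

Solids balance on the clarifier gives (1+R)X = R·X_r, so R = X/(X_r − X) = 2790 / (7110 − 2790) = 0.6458.

R ≈ 0.646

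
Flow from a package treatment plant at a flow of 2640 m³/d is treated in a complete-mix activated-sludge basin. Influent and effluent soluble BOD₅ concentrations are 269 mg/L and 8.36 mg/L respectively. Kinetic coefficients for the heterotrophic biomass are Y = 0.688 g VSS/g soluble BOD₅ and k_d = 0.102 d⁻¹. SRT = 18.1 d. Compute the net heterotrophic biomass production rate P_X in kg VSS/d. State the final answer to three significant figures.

P_X ≈ 166 kg VSS/d

Observed yield with endogenous decay: Y_obs = Y / (1 + k_d·θ_c) = 0.688 / (1 + 0.102 × 18.1) = 0.688 / 2.846 = 0.2417 g VSS/g soluble BOD₅.
Q·(S₀ − S) = 2640 × (269 − 8.36) × 10⁻³ = 688.1 kg/d removed.
P_X = Y_obs · Q(S₀ − S) = 0.2417 × 688.1 = 166.3 kg VSS/d.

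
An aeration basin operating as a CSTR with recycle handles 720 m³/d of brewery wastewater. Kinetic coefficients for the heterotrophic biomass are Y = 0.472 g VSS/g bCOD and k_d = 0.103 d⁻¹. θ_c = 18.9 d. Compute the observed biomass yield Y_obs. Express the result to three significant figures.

Y_obs ≈ 0.160 g VSS/g bCOD

The observed yield is Y_obs = Y/(1 + k_d·θ_c) = 0.472 / (1 + 0.103 × 18.9) = 0.472 / 2.947 = 0.1602 g VSS per g bCOD removed.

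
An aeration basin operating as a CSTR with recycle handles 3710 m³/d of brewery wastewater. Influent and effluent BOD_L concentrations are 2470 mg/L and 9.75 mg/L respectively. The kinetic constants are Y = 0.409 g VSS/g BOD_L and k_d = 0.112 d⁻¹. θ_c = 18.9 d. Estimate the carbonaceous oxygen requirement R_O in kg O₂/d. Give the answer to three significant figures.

R_O ≈ 7430 kg O₂/d

Correct the yield for decay: Y_obs = Y/(1 + k_d θ_c) = 0.409 / (1 + 0.112 × 18.9) = 0.409 / 3.117 = 0.1312.
Q·(S₀ − S) = 3710 × (2470 − 9.75) × 10⁻³ = 9128 kg/d removed.
P_X = Y_obs·Q·(S₀ − S) = 0.1312 × 9128 = 1198 kg VSS/d.
R_O = Q·(S₀ − S) − 1.42·P_X = 9128 − 1.42 × 1198 = 7427 kg O₂/d.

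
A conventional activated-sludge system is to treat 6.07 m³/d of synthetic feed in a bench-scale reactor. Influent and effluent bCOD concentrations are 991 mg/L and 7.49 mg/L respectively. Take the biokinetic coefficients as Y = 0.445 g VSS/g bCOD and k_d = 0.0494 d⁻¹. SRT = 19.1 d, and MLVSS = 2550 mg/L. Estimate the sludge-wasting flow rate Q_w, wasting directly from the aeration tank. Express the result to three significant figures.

From the SRT design equation V = Y Q (S₀−S) θ_c / [X (1 + k_d θ_c)] = 0.445 × 6.07 × (991 − 7.49) × 19.1 / [2550 × (1 + 0.0494 × 19.1)] = 5.07×10^4 / 4956 = 10.24 m³.
For wasting at MLVSS concentration, Q_w = V/θ_c = 10.24/19.1 = 0.5360 m³/d.

Q_w ≈ 0.536 m³/d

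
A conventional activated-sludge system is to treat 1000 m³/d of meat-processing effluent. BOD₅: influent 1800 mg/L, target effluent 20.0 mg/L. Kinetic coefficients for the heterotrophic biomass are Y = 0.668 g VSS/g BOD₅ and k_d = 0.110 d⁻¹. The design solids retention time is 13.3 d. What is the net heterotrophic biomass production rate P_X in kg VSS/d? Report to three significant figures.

P_X ≈ 483 kg VSS/d

Y_obs = Y / (1 + k_d θ_c) = 0.668 / (1 + 0.110 × 13.3) = 0.668 / 2.463 = 0.2712.
Substrate removed = Q·(S₀ − S) = 1000 m³/d × (1800 − 20.0) g/m³ = 1.78×10^6 g/d = 1780 kg/d.
Net biomass production P_X = Y_obs × Q·(S₀ − S) = 0.2712 × 1780 = 482.8 kg VSS/d.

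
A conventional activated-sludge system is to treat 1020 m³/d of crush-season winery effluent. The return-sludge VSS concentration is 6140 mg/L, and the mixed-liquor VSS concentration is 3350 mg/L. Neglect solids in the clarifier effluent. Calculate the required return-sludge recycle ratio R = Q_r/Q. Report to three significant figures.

R ≈ 1.20

Solids balance on the clarifier gives (1+R)X = R·X_r, so R = X/(X_r − X) = 3350 / (6140 − 3350) = 1.201.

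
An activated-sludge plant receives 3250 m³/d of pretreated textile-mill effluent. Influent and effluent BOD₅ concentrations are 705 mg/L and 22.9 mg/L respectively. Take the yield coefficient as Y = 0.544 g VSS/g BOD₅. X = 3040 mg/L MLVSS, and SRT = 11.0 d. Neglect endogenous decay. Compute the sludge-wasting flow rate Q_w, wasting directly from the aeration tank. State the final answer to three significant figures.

Biomass mass balance (decay neglected): V·X = Y·Q·(S₀ − S)·θ_c, so V = 0.544 × 3250 × (705 − 22.9) × 11.0 / 3040 = 4364 m³.
Wasting from the aeration tank: Q_w = V / θ_c = 4364 / 11.0 = 396.7 m³/d.

Q_w ≈ 397 m³/d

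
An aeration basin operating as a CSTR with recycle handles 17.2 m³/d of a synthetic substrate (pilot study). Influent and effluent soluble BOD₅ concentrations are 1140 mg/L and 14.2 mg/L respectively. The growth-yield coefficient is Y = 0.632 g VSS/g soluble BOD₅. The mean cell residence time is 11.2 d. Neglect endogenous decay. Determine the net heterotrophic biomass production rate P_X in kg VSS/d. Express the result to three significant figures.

P_X ≈ 12.2 kg VSS/d

With endogenous decay neglected, the observed yield equals the true yield: Y_obs = Y = 0.632 g VSS/g soluble BOD₅.
Substrate removed = Q·(S₀ − S) = 17.2 m³/d × (1140 − 14.2) g/m³ = 1.94×10^4 g/d = 19.36 kg/d.
P_X = Y_obs · Q(S₀ − S) = 0.6320 × 19.36 = 12.24 kg VSS/d.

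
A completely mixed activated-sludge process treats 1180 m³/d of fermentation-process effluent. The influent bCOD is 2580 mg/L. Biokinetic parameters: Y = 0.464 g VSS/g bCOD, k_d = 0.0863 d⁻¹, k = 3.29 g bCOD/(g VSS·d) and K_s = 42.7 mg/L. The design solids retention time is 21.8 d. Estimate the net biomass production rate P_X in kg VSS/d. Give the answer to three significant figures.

For a completely mixed reactor with recycle the Lawrence–McCarty relation gives S = K_s·(1 + k_d·θ_c) / [θ_c·(Y·k − k_d) − 1] = 42.7 × (1 + 0.0863 × 21.8) / [21.8 × (0.464 × 3.29 − 0.0863) − 1] = 123.0 / 30.40 = 4.047 mg/L.
The observed yield is Y_obs = Y/(1 + k_d·θ_c) = 0.464 / (1 + 0.0863 × 21.8) = 0.464 / 2.881 = 0.1610 g VSS per g bCOD removed.
Mass of bCOD removed per day: Q(S₀ − S) = 1180 × 2576 g/m³ = 3040 kg/d.
So the net sludge growth is P_X = 0.1610 × 3040 = 489.5 kg VSS/d.

P_X ≈ 489 kg VSS/d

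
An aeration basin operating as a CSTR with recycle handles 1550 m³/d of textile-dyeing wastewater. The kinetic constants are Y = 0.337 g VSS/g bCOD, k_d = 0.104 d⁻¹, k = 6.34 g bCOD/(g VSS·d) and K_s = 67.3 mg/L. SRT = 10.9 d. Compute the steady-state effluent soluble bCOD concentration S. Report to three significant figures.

From the Monod/SRT balance for a CMAS, S = K_s·(1+k_d θ_c)/[θ_c·(Y k − k_d) − 1] = 67.3 × (1 + 0.104 × 10.9) / [10.9 × (0.337 × 6.34 − 0.104) − 1] = 143.6 / 21.16 = 6.788 mg/L.

S ≈ 6.79 mg/L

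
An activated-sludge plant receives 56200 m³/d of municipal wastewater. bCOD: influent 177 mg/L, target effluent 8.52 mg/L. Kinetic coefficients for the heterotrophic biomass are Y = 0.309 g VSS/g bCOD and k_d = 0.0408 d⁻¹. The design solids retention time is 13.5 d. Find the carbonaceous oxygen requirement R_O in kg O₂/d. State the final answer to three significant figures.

Y_obs = Y / (1 + k_d θ_c) = 0.309 / (1 + 0.0408 × 13.5) = 0.309 / 1.551 = 0.1993.
Mass of bCOD removed per day: Q(S₀ − S) = 56200 × 168.5 g/m³ = 9469 kg/d.
Biomass synthesised: P_X = Y_obs × 9469 = 1887 kg VSS/d.
R_O = Q·(S₀ − S) − 1.42·P_X = 9469 − 1.42 × 1887 = 6790 kg O₂/d.

R_O ≈ 6790 kg O₂/d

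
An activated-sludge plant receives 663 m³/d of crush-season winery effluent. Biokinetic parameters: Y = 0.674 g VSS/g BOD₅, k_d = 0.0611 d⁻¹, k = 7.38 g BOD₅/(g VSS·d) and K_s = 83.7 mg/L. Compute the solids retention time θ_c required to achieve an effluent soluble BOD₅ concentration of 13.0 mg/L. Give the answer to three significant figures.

θ_c ≈ 1.65 d

From 1/θ_c = Y·k·S/(K_s + S) − k_d: Y·k·S/(K_s+S) = 0.674 × 7.38 × 13.0 / (83.7 + 13.0) = 0.6687 d⁻¹.
θ_c = 1/(μ − k_d) = 1/(0.6687 − 0.0611) = 1/0.6076 = 1.646 d.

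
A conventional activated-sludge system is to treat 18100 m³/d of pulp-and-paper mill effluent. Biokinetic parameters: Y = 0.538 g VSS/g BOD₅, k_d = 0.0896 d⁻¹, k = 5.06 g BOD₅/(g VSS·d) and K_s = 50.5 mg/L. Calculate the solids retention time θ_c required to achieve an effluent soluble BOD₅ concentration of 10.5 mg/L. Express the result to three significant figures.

θ_c ≈ 2.64 d

At the target effluent, Y k S/(K_s+S) = 0.538×5.06×10.5/61.00 = 0.4686 d⁻¹.
Then 1/θ_c = μ − k_d = 0.4686 − 0.0896 = 0.3790 d⁻¹, giving θ_c = 2.639 d.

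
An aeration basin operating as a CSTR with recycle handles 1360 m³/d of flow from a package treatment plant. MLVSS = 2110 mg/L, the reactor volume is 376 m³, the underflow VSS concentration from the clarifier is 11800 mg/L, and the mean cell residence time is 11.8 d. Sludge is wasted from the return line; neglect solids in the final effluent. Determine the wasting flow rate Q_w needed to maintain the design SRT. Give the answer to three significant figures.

Wasting from the return line (neglecting effluent solids): Q_w = V·X / (θ_c·X_r) = 376.0 × 2110 / (11.8 × 11800) = 5.698 m³/d.

Q_w ≈ 5.70 m³/d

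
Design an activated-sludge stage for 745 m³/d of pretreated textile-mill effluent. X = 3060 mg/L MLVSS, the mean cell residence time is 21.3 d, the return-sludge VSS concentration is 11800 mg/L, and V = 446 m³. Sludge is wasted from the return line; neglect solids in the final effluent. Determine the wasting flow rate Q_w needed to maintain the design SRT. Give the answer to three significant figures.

Q_w = (V·X)/(θ_c X_r) = 446.0 × 3060 / (21.3 × 11800) = 5.430 m³/d.

Q_w ≈ 5.43 m³/d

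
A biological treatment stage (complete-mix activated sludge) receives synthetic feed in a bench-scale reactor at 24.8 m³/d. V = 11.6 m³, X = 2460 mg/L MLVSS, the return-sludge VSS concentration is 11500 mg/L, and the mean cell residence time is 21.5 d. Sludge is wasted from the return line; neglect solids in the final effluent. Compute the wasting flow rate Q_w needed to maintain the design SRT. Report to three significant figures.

Q_w ≈ 0.115 m³/d

Q_w = (V·X)/(θ_c X_r) = 11.60 × 2460 / (21.5 × 11500) = 0.1154 m³/d.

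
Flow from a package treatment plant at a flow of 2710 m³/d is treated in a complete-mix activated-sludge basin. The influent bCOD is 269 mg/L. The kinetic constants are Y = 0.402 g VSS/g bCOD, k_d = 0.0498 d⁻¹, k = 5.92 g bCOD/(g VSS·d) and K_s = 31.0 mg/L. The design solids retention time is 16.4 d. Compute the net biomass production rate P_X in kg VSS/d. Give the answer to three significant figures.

P_X ≈ 160 kg VSS/d

For a completely mixed reactor with recycle the Lawrence–McCarty relation gives S = K_s·(1 + k_d·θ_c) / [θ_c·(Y·k − k_d) − 1] = 31.0 × (1 + 0.0498 × 16.4) / [16.4 × (0.402 × 5.92 − 0.0498) − 1] = 56.32 / 37.21 = 1.513 mg/L.
Observed yield with endogenous decay: Y_obs = Y / (1 + k_d·θ_c) = 0.402 / (1 + 0.0498 × 16.4) = 0.402 / 1.817 = 0.2213 g VSS/g bCOD.
ΔS = 269 − 1.51 = 267.5 mg/L, so the substrate removal rate is 2710 × 267.5/1000 = 724.9 kg bCOD/d.
P_X = Y_obs · Q(S₀ − S) = 0.2213 × 724.9 = 160.4 kg VSS/d.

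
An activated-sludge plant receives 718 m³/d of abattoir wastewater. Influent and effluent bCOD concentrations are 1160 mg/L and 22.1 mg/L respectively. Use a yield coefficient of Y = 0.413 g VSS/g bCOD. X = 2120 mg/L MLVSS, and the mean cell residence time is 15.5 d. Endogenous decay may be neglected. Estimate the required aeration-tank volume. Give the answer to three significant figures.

With k_d = 0 the design equation reduces to V = Y Q (S₀−S) θ_c / X = 0.413 × 718 × (1160 − 22.1) × 15.5 / 2120 = 2467 m³.

V ≈ 2470 m³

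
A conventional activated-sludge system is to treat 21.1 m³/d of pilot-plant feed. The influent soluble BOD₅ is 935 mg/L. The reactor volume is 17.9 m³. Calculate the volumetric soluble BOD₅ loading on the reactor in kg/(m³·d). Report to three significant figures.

L_v ≈ 1.10 kg soluble BOD₅/(m³·d)

Applied soluble BOD₅ load per unit volume = Q·S₀/V = (21.1 × 935/1000)/17.90 = 1.102 kg soluble BOD₅·m⁻³·d⁻¹.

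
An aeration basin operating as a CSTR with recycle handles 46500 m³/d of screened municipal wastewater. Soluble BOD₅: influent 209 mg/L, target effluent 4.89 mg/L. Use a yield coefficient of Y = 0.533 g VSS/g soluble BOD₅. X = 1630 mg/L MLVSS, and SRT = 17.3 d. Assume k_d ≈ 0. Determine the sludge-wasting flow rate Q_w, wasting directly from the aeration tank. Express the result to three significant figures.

Q_w ≈ 3100 m³/d

With k_d = 0 the design equation reduces to V = Y Q (S₀−S) θ_c / X = 0.533 × 46500 × (209 − 4.89) × 17.3 / 1630 = 53691 m³.
For wasting at MLVSS concentration, Q_w = V/θ_c = 53691/17.3 = 3104 m³/d.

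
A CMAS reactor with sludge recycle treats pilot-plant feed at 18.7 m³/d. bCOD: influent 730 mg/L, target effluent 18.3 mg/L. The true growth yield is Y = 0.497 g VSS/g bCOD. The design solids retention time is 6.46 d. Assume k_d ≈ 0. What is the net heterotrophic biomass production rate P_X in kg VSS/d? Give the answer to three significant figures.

P_X ≈ 6.61 kg VSS/d

No decay correction is needed, so Y_obs = Y = 0.497.
Q·(S₀ − S) = 18.7 × (730 − 18.3) × 10⁻³ = 13.31 kg/d removed.
Biomass produced: P_X = Y_obs·Q·ΔS = 0.4970 × 13.31 ≈ 6.614 kg VSS/d.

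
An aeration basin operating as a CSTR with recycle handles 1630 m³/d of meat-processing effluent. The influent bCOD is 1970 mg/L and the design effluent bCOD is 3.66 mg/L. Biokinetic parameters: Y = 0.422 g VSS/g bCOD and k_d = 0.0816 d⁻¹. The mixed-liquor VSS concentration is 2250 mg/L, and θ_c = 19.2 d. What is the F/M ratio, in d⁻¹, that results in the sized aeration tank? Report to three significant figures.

F/M ≈ 0.317 d⁻¹

From the SRT design equation V = Y Q (S₀−S) θ_c / [X (1 + k_d θ_c)] = 0.422 × 1630 × (1970 − 3.66) × 19.2 / [2250 × (1 + 0.0816 × 19.2)] = 2.6×10^7 / 5775 = 4497 m³.
F/M = applied load / biomass = Q·S₀/(V·X) = 1630 × 1970 / (4497 × 2250) = 0.3174 d⁻¹.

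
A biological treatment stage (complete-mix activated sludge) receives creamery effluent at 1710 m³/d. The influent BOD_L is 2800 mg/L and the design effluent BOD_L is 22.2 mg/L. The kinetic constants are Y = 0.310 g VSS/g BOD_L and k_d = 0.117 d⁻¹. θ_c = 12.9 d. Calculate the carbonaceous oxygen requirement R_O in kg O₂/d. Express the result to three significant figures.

R_O ≈ 3920 kg O₂/d

The observed yield is Y_obs = Y/(1 + k_d·θ_c) = 0.310 / (1 + 0.117 × 12.9) = 0.310 / 2.509 = 0.1235 g VSS per g BOD_L removed.
Q·(S₀ − S) = 1710 × (2800 − 22.2) × 10⁻³ = 4750 kg/d removed.
Biomass synthesised: P_X = Y_obs × 4750 = 586.8 kg VSS/d.
Carbonaceous O₂ demand = substrate oxidised − cell-mass equivalent = 4750 − 1.42 × 586.8 = 3917 kg O₂/d.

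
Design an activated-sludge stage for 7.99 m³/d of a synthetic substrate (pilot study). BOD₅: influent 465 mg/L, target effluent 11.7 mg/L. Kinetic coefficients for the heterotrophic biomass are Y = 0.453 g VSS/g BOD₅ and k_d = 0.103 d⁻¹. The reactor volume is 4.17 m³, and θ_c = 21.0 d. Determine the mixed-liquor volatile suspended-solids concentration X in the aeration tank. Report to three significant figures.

Solving the biomass balance for X: X = Y Q (S₀−S) θ_c / [V (1+k_d θ_c)] = 0.453 × 7.99 × (465 − 11.7) × 21.0 / [4.17 × (1 + 0.103 × 21.0)] = 2612 mg/L.

X ≈ 2610 mg/L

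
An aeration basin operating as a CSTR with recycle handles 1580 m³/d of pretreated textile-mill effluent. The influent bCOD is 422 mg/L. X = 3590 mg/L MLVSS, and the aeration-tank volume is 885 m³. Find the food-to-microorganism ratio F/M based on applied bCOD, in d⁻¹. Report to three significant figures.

F/M = Q·S₀ / (V·X) = 1580 × 422 / (885.0 × 3590) = 0.2099 g bCOD·(g VSS·d)⁻¹.

F/M ≈ 0.210 d⁻¹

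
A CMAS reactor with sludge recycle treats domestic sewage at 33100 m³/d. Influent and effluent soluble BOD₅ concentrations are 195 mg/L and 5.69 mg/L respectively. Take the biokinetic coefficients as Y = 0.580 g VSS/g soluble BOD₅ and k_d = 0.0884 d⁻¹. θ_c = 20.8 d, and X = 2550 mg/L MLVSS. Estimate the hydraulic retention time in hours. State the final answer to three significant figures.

τ ≈ 7.57 h

Steady-state biomass mass balance: V·X·(1 + k_d·θ_c) = Y·Q·(S₀ − S)·θ_c, so V = 0.580 × 33100 × (195 − 5.69) × 20.8 / [2550 × (1 + 0.0884 × 20.8)] = 7.56×10^7 / 7239 = 10443 m³.
HRT = V/Q = 10443 m³ / 33100 m³·d⁻¹ = 0.3155 d × 24 = 7.572 h.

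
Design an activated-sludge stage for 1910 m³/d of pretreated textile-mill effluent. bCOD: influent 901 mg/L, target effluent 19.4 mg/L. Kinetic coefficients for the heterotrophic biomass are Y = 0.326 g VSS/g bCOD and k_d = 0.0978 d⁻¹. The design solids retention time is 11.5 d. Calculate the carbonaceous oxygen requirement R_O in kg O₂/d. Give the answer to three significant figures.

Y_obs = Y / (1 + k_d θ_c) = 0.326 / (1 + 0.0978 × 11.5) = 0.326 / 2.125 = 0.1534.
Q·(S₀ − S) = 1910 × (901 − 19.4) × 10⁻³ = 1684 kg/d removed.
Net sludge production P_X = 0.1534 × 1684 = 258.4 kg VSS/d.
R_O = Q·(S₀ − S) − 1.42·P_X = 1684 − 1.42 × 258.4 = 1317 kg O₂/d.

R_O ≈ 1320 kg O₂/d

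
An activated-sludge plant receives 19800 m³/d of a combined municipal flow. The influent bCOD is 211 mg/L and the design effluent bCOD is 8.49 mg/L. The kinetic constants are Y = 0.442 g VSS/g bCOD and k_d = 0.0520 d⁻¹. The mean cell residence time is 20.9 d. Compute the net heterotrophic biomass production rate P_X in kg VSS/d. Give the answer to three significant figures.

P_X ≈ 849 kg VSS/d

The observed yield is Y_obs = Y/(1 + k_d·θ_c) = 0.442 / (1 + 0.0520 × 20.9) = 0.442 / 2.087 = 0.2118 g VSS per g bCOD removed.
Substrate removed = Q·(S₀ − S) = 19800 m³/d × (211 − 8.49) g/m³ = 4.01×10^6 g/d = 4010 kg/d.
P_X = Y_obs · Q(S₀ − S) = 0.2118 × 4010 = 849.3 kg VSS/d.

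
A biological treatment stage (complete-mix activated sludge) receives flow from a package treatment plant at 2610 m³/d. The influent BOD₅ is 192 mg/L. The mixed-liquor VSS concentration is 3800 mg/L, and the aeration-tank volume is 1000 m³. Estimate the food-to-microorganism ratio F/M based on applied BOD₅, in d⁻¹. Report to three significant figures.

F/M ≈ 0.132 d⁻¹

F/M = Q·S₀ / (V·X) = 2610 × 192 / (1000 × 3800) = 0.1319 g BOD₅·(g VSS·d)⁻¹.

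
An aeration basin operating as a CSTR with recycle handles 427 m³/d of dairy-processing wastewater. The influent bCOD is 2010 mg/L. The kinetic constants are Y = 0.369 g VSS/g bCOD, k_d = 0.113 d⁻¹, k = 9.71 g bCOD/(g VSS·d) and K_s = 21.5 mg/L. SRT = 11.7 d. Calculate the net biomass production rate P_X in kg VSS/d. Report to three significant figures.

P_X ≈ 136 kg VSS/d

From the Monod/SRT balance for a CMAS, S = K_s·(1+k_d θ_c)/[θ_c·(Y k − k_d) − 1] = 21.5 × (1 + 0.113 × 11.7) / [11.7 × (0.369 × 9.71 − 0.113) − 1] = 49.93 / 39.60 = 1.261 mg/L.
Correct the yield for decay: Y_obs = Y/(1 + k_d θ_c) = 0.369 / (1 + 0.113 × 11.7) = 0.369 / 2.322 = 0.1589.
Q·(S₀ − S) = 427 × (2010 − 1.26) × 10⁻³ = 857.7 kg/d removed.
P_X = Y_obs · Q(S₀ − S) = 0.1589 × 857.7 = 136.3 kg VSS/d.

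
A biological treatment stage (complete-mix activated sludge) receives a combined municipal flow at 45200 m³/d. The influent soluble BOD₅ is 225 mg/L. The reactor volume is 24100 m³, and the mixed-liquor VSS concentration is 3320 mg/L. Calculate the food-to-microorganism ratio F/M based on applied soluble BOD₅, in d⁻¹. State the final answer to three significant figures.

F/M ≈ 0.127 d⁻¹

Food-to-microorganism ratio F/M = Q S₀ / (V X) = 45200 × 225 / (24100 × 3320) = 0.1271 d⁻¹.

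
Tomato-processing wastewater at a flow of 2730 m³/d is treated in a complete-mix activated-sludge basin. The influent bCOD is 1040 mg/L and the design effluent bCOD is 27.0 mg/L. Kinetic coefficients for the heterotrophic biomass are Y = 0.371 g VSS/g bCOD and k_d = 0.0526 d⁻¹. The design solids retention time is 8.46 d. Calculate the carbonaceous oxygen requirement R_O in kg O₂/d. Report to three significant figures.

The observed yield is Y_obs = Y/(1 + k_d·θ_c) = 0.371 / (1 + 0.0526 × 8.46) = 0.371 / 1.445 = 0.2567 g VSS per g bCOD removed.
Substrate removed = Q·(S₀ − S) = 2730 m³/d × (1040 − 27.0) g/m³ = 2.77×10^6 g/d = 2765 kg/d.
Net sludge production P_X = 0.2567 × 2765 = 710.0 kg VSS/d.
Carbonaceous O₂ demand = substrate oxidised − cell-mass equivalent = 2765 − 1.42 × 710.0 = 1757 kg O₂/d.

R_O ≈ 1760 kg O₂/d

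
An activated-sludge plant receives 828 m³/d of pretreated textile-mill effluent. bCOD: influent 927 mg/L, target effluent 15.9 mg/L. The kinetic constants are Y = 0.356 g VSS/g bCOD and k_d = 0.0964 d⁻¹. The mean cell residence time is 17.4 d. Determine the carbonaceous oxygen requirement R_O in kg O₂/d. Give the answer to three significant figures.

R_O ≈ 612 kg O₂/d

Correct the yield for decay: Y_obs = Y/(1 + k_d θ_c) = 0.356 / (1 + 0.0964 × 17.4) = 0.356 / 2.677 = 0.1330.
ΔS = 927 − 15.9 = 911.1 mg/L, so the substrate removal rate is 828 × 911.1/1000 = 754.4 kg bCOD/d.
Biomass synthesised: P_X = Y_obs × 754.4 = 100.3 kg VSS/d.
R_O = Q·(S₀ − S) − 1.42·P_X = 754.4 − 1.42 × 100.3 = 612.0 kg O₂/d.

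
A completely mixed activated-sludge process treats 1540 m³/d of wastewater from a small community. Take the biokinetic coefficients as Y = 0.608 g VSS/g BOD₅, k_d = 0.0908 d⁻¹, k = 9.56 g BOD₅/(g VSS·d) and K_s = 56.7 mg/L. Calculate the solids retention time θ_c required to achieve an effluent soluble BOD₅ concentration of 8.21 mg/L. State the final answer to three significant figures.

θ_c ≈ 1.55 d

At the target effluent, Y k S/(K_s+S) = 0.608×9.56×8.21/64.91 = 0.7352 d⁻¹.
1/θ_c = 0.7352 − 0.0908 = 0.6444 d⁻¹, so θ_c = 1.552 d.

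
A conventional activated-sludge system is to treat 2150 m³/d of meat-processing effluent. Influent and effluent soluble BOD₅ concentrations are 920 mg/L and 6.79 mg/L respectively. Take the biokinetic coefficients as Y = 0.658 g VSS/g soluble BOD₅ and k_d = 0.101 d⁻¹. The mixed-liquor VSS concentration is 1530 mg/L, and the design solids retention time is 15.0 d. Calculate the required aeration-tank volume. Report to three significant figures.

V ≈ 5040 m³

From the SRT design equation V = Y Q (S₀−S) θ_c / [X (1 + k_d θ_c)] = 0.658 × 2150 × (920 − 6.79) × 15.0 / [1530 × (1 + 0.101 × 15.0)] = 1.94×10^7 / 3848 = 5036 m³.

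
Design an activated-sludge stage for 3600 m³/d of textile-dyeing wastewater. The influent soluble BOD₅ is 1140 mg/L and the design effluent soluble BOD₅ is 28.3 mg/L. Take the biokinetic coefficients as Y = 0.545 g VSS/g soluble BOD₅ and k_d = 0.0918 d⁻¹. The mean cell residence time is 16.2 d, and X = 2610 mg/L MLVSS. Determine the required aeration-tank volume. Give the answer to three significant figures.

From the SRT design equation V = Y Q (S₀−S) θ_c / [X (1 + k_d θ_c)] = 0.545 × 3600 × (1140 − 28.3) × 16.2 / [2610 × (1 + 0.0918 × 16.2)] = 3.53×10^7 / 6491 = 5443 m³.

V ≈ 5440 m³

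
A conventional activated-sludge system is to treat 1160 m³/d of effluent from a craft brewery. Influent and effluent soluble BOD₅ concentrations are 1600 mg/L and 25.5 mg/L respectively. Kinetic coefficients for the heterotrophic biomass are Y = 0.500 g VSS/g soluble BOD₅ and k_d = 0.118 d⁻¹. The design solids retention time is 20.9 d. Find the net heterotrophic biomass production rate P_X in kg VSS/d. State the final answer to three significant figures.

P_X ≈ 263 kg VSS/d

Y_obs = Y / (1 + k_d θ_c) = 0.500 / (1 + 0.118 × 20.9) = 0.500 / 3.466 = 0.1443.
Substrate removed = Q·(S₀ − S) = 1160 m³/d × (1600 − 25.5) g/m³ = 1.83×10^6 g/d = 1826 kg/d.
So the net sludge growth is P_X = 0.1443 × 1826 = 263.5 kg VSS/d.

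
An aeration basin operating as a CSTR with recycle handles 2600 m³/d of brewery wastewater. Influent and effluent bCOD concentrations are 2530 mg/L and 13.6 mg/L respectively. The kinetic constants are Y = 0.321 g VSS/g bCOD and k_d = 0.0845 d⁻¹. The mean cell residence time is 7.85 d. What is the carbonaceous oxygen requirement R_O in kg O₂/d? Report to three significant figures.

Observed yield with endogenous decay: Y_obs = Y / (1 + k_d·θ_c) = 0.321 / (1 + 0.0845 × 7.85) = 0.321 / 1.663 = 0.1930 g VSS/g bCOD.
Mass of bCOD removed per day: Q(S₀ − S) = 2600 × 2516 g/m³ = 6543 kg/d.
Biomass synthesised: P_X = Y_obs × 6543 = 1263 kg VSS/d.
R_O = Q·(S₀ − S) − 1.42·P_X = 6543 − 1.42 × 1263 = 4750 kg O₂/d.

R_O ≈ 4750 kg O₂/d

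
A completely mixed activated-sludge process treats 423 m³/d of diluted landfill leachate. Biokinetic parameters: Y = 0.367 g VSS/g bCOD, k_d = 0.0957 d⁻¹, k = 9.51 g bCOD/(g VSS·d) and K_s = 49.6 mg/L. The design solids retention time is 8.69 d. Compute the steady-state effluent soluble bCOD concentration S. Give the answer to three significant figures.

For a completely mixed reactor with recycle the Lawrence–McCarty relation gives S = K_s·(1 + k_d·θ_c) / [θ_c·(Y·k − k_d) − 1] = 49.6 × (1 + 0.0957 × 8.69) / [8.69 × (0.367 × 9.51 − 0.0957) − 1] = 90.85 / 28.50 = 3.188 mg/L.

S ≈ 3.19 mg/L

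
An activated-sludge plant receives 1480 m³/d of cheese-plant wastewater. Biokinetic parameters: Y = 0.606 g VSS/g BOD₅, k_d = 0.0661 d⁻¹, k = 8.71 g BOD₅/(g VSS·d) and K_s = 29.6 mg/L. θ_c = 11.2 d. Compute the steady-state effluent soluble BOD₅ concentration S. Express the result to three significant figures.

Effluent substrate depends only on kinetics and SRT: S = K_s(1 + k_d θ_c) / [θ_c(Yk − k_d) − 1] = 29.6 × (1 + 0.0661 × 11.2) / [11.2 × (0.606 × 8.71 − 0.0661) − 1] = 51.51 / 57.38 = 0.8978 mg/L.

S ≈ 0.898 mg/L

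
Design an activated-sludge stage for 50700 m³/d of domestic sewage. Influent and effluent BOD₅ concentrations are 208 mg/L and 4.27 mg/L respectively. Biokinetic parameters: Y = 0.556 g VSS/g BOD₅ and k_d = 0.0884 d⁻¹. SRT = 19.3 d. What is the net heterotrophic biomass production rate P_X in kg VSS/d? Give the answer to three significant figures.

P_X ≈ 2120 kg VSS/d

Correct the yield for decay: Y_obs = Y/(1 + k_d θ_c) = 0.556 / (1 + 0.0884 × 19.3) = 0.556 / 2.706 = 0.2055.
Q·(S₀ − S) = 50700 × (208 − 4.27) × 10⁻³ = 10329 kg/d removed.
Biomass produced: P_X = Y_obs·Q·ΔS = 0.2055 × 10329 ≈ 2122 kg VSS/d.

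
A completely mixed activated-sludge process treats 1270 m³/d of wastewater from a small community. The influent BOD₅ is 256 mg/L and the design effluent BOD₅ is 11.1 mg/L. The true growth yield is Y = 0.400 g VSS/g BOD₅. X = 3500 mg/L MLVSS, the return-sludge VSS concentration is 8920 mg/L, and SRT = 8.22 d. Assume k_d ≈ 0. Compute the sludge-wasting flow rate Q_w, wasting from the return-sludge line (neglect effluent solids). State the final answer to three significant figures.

Q_w ≈ 13.9 m³/d

V·X = Y·Q·ΔS·θ_c gives V = 0.400 × 1270 × (256 − 11.1) × 8.22 / 3500 = 292.2 m³.
Wasting from the return line (neglecting effluent solids): Q_w = V·X / (θ_c·X_r) = 292.2 × 3500 / (8.22 × 8920) = 13.95 m³/d.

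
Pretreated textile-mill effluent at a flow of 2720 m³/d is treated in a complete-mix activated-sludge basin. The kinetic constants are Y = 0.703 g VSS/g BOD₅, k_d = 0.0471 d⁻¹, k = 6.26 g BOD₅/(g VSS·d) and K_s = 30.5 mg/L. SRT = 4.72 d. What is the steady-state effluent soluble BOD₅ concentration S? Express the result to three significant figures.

Effluent substrate depends only on kinetics and SRT: S = K_s(1 + k_d θ_c) / [θ_c(Yk − k_d) − 1] = 30.5 × (1 + 0.0471 × 4.72) / [4.72 × (0.703 × 6.26 − 0.0471) − 1] = 37.28 / 19.55 = 1.907 mg/L.

S ≈ 1.91 mg/L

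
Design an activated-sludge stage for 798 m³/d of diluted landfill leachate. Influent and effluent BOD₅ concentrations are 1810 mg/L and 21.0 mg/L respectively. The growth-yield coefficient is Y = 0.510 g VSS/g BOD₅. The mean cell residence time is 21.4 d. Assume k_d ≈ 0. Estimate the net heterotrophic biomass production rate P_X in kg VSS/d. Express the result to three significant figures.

Since k_d ≈ 0, Y_obs = Y = 0.510 g VSS/g BOD₅.
Mass of BOD₅ removed per day: Q(S₀ − S) = 798 × 1789 g/m³ = 1428 kg/d.
So the net sludge growth is P_X = 0.5100 × 1428 = 728.1 kg VSS/d.

P_X ≈ 728 kg VSS/d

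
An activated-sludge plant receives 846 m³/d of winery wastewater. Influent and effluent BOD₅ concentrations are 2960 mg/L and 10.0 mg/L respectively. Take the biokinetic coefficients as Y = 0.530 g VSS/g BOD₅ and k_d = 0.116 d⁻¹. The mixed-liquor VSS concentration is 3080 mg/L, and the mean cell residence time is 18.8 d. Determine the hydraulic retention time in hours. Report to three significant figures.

τ ≈ 72.0 h

Steady-state biomass mass balance: V·X·(1 + k_d·θ_c) = Y·Q·(S₀ − S)·θ_c, so V = 0.530 × 846 × (2960 − 10.0) × 18.8 / [3080 × (1 + 0.116 × 18.8)] = 2.49×10^7 / 9797 = 2538 m³.
τ = V/Q = 2538/846 = 3.000 d, or 72.01 h.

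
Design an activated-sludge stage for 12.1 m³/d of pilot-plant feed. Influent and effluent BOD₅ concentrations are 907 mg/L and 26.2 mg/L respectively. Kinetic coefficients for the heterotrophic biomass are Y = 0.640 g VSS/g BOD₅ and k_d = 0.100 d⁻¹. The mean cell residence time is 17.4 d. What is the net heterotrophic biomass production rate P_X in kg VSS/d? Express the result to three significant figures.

P_X ≈ 2.49 kg VSS/d

Y_obs = Y / (1 + k_d θ_c) = 0.640 / (1 + 0.100 × 17.4) = 0.640 / 2.740 = 0.2336.
Q·(S₀ − S) = 12.1 × (907 − 26.2) × 10⁻³ = 10.66 kg/d removed.
Biomass produced: P_X = Y_obs·Q·ΔS = 0.2336 × 10.66 ≈ 2.489 kg VSS/d.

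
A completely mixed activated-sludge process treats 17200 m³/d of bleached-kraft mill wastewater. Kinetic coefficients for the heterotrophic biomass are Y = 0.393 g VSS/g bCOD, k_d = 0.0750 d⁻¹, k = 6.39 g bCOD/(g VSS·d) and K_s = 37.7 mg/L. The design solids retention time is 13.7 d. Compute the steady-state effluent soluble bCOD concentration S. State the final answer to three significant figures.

S ≈ 2.36 mg/L

Effluent substrate depends only on kinetics and SRT: S = K_s(1 + k_d θ_c) / [θ_c(Yk − k_d) − 1] = 37.7 × (1 + 0.0750 × 13.7) / [13.7 × (0.393 × 6.39 − 0.0750) − 1] = 76.44 / 32.38 = 2.361 mg/L.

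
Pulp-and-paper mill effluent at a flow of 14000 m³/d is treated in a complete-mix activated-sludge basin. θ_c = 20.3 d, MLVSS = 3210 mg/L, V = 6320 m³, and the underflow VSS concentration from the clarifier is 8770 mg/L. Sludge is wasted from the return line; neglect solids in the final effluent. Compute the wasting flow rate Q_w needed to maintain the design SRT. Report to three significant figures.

Q_w ≈ 114 m³/d

θ_c = V·X/(Q_w·X_r) when wasting from the recycle, so Q_w = V·X/(θ_c·X_r) = 6320 × 3210 / (20.3 × 8770) = 114.0 m³/d.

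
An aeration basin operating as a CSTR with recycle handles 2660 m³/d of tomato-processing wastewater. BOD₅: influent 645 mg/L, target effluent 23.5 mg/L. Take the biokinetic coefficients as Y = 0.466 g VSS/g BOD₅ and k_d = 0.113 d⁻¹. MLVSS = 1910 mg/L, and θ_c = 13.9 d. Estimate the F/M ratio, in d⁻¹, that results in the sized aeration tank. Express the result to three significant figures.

Steady-state biomass mass balance: V·X·(1 + k_d·θ_c) = Y·Q·(S₀ − S)·θ_c, so V = 0.466 × 2660 × (645 − 23.5) × 13.9 / [1910 × (1 + 0.113 × 13.9)] = 1.07×10^7 / 4910 = 2181 m³.
F/M = Q·S₀ / (V·X) = 2660 × 645 / (2181 × 1910) = 0.4119 g BOD₅·(g VSS·d)⁻¹.

F/M ≈ 0.412 d⁻¹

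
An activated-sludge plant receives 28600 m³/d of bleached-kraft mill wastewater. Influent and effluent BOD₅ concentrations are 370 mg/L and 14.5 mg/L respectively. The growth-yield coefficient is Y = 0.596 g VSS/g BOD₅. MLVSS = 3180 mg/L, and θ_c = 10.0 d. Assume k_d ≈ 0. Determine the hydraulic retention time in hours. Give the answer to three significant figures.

V·X = Y·Q·ΔS·θ_c gives V = 0.596 × 28600 × (370 − 14.5) × 10.0 / 3180 = 19056 m³.
HRT = V/Q = 19056 m³ / 28600 m³·d⁻¹ = 0.6663 d × 24 = 15.99 h.

τ ≈ 16.0 h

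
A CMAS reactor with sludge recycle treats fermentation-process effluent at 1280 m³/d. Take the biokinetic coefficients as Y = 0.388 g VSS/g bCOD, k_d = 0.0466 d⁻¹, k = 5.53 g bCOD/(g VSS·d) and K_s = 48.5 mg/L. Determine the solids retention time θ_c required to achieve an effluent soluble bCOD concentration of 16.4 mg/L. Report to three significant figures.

θ_c ≈ 2.02 d

Specific growth rate at S = 16.4 mg/L: μ = YkS/(K_s+S) = 0.388·5.53·16.4/(48.5+16.4) = 0.5422 d⁻¹.
1/θ_c = 0.5422 − 0.0466 = 0.4956 d⁻¹, so θ_c = 2.018 d.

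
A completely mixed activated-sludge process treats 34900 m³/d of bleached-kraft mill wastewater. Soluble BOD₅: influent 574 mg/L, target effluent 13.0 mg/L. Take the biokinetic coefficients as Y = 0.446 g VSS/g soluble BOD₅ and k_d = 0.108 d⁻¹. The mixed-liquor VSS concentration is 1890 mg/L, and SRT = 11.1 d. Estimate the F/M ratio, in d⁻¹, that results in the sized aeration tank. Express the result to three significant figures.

From the SRT design equation V = Y Q (S₀−S) θ_c / [X (1 + k_d θ_c)] = 0.446 × 34900 × (574 − 13.0) × 11.1 / [1890 × (1 + 0.108 × 11.1)] = 9.69×10^7 / 4156 = 23324 m³.
F/M = applied load / biomass = Q·S₀/(V·X) = 34900 × 574 / (23324 × 1890) = 0.4544 d⁻¹.

F/M ≈ 0.454 d⁻¹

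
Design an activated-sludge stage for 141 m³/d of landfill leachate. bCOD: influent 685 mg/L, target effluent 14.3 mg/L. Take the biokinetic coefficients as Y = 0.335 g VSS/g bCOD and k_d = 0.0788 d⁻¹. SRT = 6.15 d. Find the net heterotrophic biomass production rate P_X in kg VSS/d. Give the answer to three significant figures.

Observed yield with endogenous decay: Y_obs = Y / (1 + k_d·θ_c) = 0.335 / (1 + 0.0788 × 6.15) = 0.335 / 1.485 = 0.2256 g VSS/g bCOD.
Mass of bCOD removed per day: Q(S₀ − S) = 141 × 670.7 g/m³ = 94.57 kg/d.
Net biomass production P_X = Y_obs × Q·(S₀ − S) = 0.2256 × 94.57 = 21.34 kg VSS/d.

P_X ≈ 21.3 kg VSS/d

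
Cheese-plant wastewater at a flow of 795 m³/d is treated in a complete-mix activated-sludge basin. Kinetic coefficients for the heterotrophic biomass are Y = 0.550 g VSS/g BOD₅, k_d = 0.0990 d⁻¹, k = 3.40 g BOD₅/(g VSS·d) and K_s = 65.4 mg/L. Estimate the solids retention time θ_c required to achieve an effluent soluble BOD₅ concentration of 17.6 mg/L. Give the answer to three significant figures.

Specific growth rate at S = 17.6 mg/L: μ = YkS/(K_s+S) = 0.550·3.40·17.6/(65.4+17.6) = 0.3965 d⁻¹.
1/θ_c = 0.3965 − 0.0990 = 0.2975 d⁻¹, so θ_c = 3.361 d.

θ_c ≈ 3.36 d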